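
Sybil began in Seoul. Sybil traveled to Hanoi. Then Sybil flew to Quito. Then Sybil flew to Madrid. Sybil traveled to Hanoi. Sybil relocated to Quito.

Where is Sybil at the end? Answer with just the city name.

Tracking Sybil's location:
Start: Sybil is in Seoul.
After move 1: Seoul -> Hanoi. Sybil is in Hanoi.
After move 2: Hanoi -> Quito. Sybil is in Quito.
After move 3: Quito -> Madrid. Sybil is in Madrid.
After move 4: Madrid -> Hanoi. Sybil is in Hanoi.
After move 5: Hanoi -> Quito. Sybil is in Quito.

Answer: Quito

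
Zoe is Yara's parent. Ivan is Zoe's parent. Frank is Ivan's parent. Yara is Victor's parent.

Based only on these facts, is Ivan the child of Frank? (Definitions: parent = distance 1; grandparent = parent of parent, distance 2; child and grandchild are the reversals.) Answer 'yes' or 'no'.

Answer: yes

Derivation:
Reconstructing the parent chain from the given facts:
  Frank -> Ivan -> Zoe -> Yara -> Victor
(each arrow means 'parent of the next')
Positions in the chain (0 = top):
  position of Frank: 0
  position of Ivan: 1
  position of Zoe: 2
  position of Yara: 3
  position of Victor: 4

Ivan is at position 1, Frank is at position 0; signed distance (j - i) = -1.
'child' requires j - i = -1. Actual distance is -1, so the relation HOLDS.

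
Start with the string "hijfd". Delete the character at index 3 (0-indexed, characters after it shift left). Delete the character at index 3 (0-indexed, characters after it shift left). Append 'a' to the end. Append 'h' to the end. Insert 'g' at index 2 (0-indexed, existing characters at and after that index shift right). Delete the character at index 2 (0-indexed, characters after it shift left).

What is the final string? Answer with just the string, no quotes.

Answer: hijah

Derivation:
Applying each edit step by step:
Start: "hijfd"
Op 1 (delete idx 3 = 'f'): "hijfd" -> "hijd"
Op 2 (delete idx 3 = 'd'): "hijd" -> "hij"
Op 3 (append 'a'): "hij" -> "hija"
Op 4 (append 'h'): "hija" -> "hijah"
Op 5 (insert 'g' at idx 2): "hijah" -> "higjah"
Op 6 (delete idx 2 = 'g'): "higjah" -> "hijah"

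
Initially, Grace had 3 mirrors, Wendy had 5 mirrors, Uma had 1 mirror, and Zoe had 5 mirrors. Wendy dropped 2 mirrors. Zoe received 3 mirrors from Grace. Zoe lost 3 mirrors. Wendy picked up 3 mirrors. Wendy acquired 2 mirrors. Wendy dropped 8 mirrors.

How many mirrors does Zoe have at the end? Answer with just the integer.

Answer: 5

Derivation:
Tracking counts step by step:
Start: Grace=3, Wendy=5, Uma=1, Zoe=5
Event 1 (Wendy -2): Wendy: 5 -> 3. State: Grace=3, Wendy=3, Uma=1, Zoe=5
Event 2 (Grace -> Zoe, 3): Grace: 3 -> 0, Zoe: 5 -> 8. State: Grace=0, Wendy=3, Uma=1, Zoe=8
Event 3 (Zoe -3): Zoe: 8 -> 5. State: Grace=0, Wendy=3, Uma=1, Zoe=5
Event 4 (Wendy +3): Wendy: 3 -> 6. State: Grace=0, Wendy=6, Uma=1, Zoe=5
Event 5 (Wendy +2): Wendy: 6 -> 8. State: Grace=0, Wendy=8, Uma=1, Zoe=5
Event 6 (Wendy -8): Wendy: 8 -> 0. State: Grace=0, Wendy=0, Uma=1, Zoe=5

Zoe's final count: 5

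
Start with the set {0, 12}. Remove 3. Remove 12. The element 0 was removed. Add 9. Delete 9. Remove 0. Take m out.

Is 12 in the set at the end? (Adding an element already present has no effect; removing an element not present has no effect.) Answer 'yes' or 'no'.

Tracking the set through each operation:
Start: {0, 12}
Event 1 (remove 3): not present, no change. Set: {0, 12}
Event 2 (remove 12): removed. Set: {0}
Event 3 (remove 0): removed. Set: {}
Event 4 (add 9): added. Set: {9}
Event 5 (remove 9): removed. Set: {}
Event 6 (remove 0): not present, no change. Set: {}
Event 7 (remove m): not present, no change. Set: {}

Final set: {} (size 0)
12 is NOT in the final set.

Answer: no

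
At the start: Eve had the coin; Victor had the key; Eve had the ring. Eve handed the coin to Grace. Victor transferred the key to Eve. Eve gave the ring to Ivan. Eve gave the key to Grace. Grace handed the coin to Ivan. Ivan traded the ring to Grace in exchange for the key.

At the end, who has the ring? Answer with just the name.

Tracking all object holders:
Start: coin:Eve, key:Victor, ring:Eve
Event 1 (give coin: Eve -> Grace). State: coin:Grace, key:Victor, ring:Eve
Event 2 (give key: Victor -> Eve). State: coin:Grace, key:Eve, ring:Eve
Event 3 (give ring: Eve -> Ivan). State: coin:Grace, key:Eve, ring:Ivan
Event 4 (give key: Eve -> Grace). State: coin:Grace, key:Grace, ring:Ivan
Event 5 (give coin: Grace -> Ivan). State: coin:Ivan, key:Grace, ring:Ivan
Event 6 (swap ring<->key: now ring:Grace, key:Ivan). State: coin:Ivan, key:Ivan, ring:Grace

Final state: coin:Ivan, key:Ivan, ring:Grace
The ring is held by Grace.

Answer: Grace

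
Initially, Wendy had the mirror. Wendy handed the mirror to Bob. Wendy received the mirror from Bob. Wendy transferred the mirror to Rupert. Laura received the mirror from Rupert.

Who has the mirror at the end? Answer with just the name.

Answer: Laura

Derivation:
Tracking the mirror through each event:
Start: Wendy has the mirror.
After event 1: Bob has the mirror.
After event 2: Wendy has the mirror.
After event 3: Rupert has the mirror.
After event 4: Laura has the mirror.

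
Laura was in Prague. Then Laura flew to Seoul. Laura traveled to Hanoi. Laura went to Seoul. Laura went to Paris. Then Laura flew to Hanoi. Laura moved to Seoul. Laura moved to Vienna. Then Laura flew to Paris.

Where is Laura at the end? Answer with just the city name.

Answer: Paris

Derivation:
Tracking Laura's location:
Start: Laura is in Prague.
After move 1: Prague -> Seoul. Laura is in Seoul.
After move 2: Seoul -> Hanoi. Laura is in Hanoi.
After move 3: Hanoi -> Seoul. Laura is in Seoul.
After move 4: Seoul -> Paris. Laura is in Paris.
After move 5: Paris -> Hanoi. Laura is in Hanoi.
After move 6: Hanoi -> Seoul. Laura is in Seoul.
After move 7: Seoul -> Vienna. Laura is in Vienna.
After move 8: Vienna -> Paris. Laura is in Paris.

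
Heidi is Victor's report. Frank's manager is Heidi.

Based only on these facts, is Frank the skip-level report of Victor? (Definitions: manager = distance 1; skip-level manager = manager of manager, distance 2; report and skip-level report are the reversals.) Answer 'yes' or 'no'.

Answer: yes

Derivation:
Reconstructing the manager chain from the given facts:
  Victor -> Heidi -> Frank
(each arrow means 'manager of the next')
Positions in the chain (0 = top):
  position of Victor: 0
  position of Heidi: 1
  position of Frank: 2

Frank is at position 2, Victor is at position 0; signed distance (j - i) = -2.
'skip-level report' requires j - i = -2. Actual distance is -2, so the relation HOLDS.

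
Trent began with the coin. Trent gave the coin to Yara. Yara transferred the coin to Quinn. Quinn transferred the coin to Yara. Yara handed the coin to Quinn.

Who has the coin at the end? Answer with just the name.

Tracking the coin through each event:
Start: Trent has the coin.
After event 1: Yara has the coin.
After event 2: Quinn has the coin.
After event 3: Yara has the coin.
After event 4: Quinn has the coin.

Answer: Quinn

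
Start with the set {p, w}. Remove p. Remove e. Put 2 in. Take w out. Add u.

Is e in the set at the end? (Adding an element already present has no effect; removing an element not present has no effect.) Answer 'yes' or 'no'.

Answer: no

Derivation:
Tracking the set through each operation:
Start: {p, w}
Event 1 (remove p): removed. Set: {w}
Event 2 (remove e): not present, no change. Set: {w}
Event 3 (add 2): added. Set: {2, w}
Event 4 (remove w): removed. Set: {2}
Event 5 (add u): added. Set: {2, u}

Final set: {2, u} (size 2)
e is NOT in the final set.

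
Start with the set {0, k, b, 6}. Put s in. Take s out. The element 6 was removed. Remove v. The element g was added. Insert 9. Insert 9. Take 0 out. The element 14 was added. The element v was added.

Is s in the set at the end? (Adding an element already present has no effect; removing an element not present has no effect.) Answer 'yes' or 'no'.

Answer: no

Derivation:
Tracking the set through each operation:
Start: {0, 6, b, k}
Event 1 (add s): added. Set: {0, 6, b, k, s}
Event 2 (remove s): removed. Set: {0, 6, b, k}
Event 3 (remove 6): removed. Set: {0, b, k}
Event 4 (remove v): not present, no change. Set: {0, b, k}
Event 5 (add g): added. Set: {0, b, g, k}
Event 6 (add 9): added. Set: {0, 9, b, g, k}
Event 7 (add 9): already present, no change. Set: {0, 9, b, g, k}
Event 8 (remove 0): removed. Set: {9, b, g, k}
Event 9 (add 14): added. Set: {14, 9, b, g, k}
Event 10 (add v): added. Set: {14, 9, b, g, k, v}

Final set: {14, 9, b, g, k, v} (size 6)
s is NOT in the final set.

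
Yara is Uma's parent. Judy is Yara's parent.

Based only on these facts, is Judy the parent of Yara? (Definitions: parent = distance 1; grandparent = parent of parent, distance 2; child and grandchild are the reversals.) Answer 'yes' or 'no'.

Answer: yes

Derivation:
Reconstructing the parent chain from the given facts:
  Judy -> Yara -> Uma
(each arrow means 'parent of the next')
Positions in the chain (0 = top):
  position of Judy: 0
  position of Yara: 1
  position of Uma: 2

Judy is at position 0, Yara is at position 1; signed distance (j - i) = 1.
'parent' requires j - i = 1. Actual distance is 1, so the relation HOLDS.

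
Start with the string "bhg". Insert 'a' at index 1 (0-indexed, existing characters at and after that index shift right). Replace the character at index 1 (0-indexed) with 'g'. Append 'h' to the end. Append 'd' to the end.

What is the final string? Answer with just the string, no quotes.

Applying each edit step by step:
Start: "bhg"
Op 1 (insert 'a' at idx 1): "bhg" -> "bahg"
Op 2 (replace idx 1: 'a' -> 'g'): "bahg" -> "bghg"
Op 3 (append 'h'): "bghg" -> "bghgh"
Op 4 (append 'd'): "bghgh" -> "bghghd"

Answer: bghghd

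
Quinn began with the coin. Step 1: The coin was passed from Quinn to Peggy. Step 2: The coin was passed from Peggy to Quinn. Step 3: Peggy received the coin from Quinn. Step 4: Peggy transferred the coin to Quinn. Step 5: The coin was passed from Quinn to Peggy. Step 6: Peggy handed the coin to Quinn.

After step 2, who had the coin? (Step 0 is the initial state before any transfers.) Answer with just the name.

Tracking the coin holder through step 2:
After step 0 (start): Quinn
After step 1: Peggy
After step 2: Quinn

At step 2, the holder is Quinn.

Answer: Quinn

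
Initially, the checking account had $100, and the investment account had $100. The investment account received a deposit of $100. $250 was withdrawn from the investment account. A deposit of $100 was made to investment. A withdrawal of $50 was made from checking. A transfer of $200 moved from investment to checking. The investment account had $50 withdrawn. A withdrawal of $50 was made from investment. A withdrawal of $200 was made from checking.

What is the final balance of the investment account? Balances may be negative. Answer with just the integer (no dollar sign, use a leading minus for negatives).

Answer: -250

Derivation:
Tracking account balances step by step:
Start: checking=100, investment=100
Event 1 (deposit 100 to investment): investment: 100 + 100 = 200. Balances: checking=100, investment=200
Event 2 (withdraw 250 from investment): investment: 200 - 250 = -50. Balances: checking=100, investment=-50
Event 3 (deposit 100 to investment): investment: -50 + 100 = 50. Balances: checking=100, investment=50
Event 4 (withdraw 50 from checking): checking: 100 - 50 = 50. Balances: checking=50, investment=50
Event 5 (transfer 200 investment -> checking): investment: 50 - 200 = -150, checking: 50 + 200 = 250. Balances: checking=250, investment=-150
Event 6 (withdraw 50 from investment): investment: -150 - 50 = -200. Balances: checking=250, investment=-200
Event 7 (withdraw 50 from investment): investment: -200 - 50 = -250. Balances: checking=250, investment=-250
Event 8 (withdraw 200 from checking): checking: 250 - 200 = 50. Balances: checking=50, investment=-250

Final balance of investment: -250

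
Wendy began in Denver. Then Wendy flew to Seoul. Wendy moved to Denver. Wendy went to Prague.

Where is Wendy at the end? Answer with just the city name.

Answer: Prague

Derivation:
Tracking Wendy's location:
Start: Wendy is in Denver.
After move 1: Denver -> Seoul. Wendy is in Seoul.
After move 2: Seoul -> Denver. Wendy is in Denver.
After move 3: Denver -> Prague. Wendy is in Prague.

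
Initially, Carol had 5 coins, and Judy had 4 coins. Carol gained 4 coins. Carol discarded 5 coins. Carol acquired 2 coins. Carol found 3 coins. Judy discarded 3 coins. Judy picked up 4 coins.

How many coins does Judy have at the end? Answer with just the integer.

Answer: 5

Derivation:
Tracking counts step by step:
Start: Carol=5, Judy=4
Event 1 (Carol +4): Carol: 5 -> 9. State: Carol=9, Judy=4
Event 2 (Carol -5): Carol: 9 -> 4. State: Carol=4, Judy=4
Event 3 (Carol +2): Carol: 4 -> 6. State: Carol=6, Judy=4
Event 4 (Carol +3): Carol: 6 -> 9. State: Carol=9, Judy=4
Event 5 (Judy -3): Judy: 4 -> 1. State: Carol=9, Judy=1
Event 6 (Judy +4): Judy: 1 -> 5. State: Carol=9, Judy=5

Judy's final count: 5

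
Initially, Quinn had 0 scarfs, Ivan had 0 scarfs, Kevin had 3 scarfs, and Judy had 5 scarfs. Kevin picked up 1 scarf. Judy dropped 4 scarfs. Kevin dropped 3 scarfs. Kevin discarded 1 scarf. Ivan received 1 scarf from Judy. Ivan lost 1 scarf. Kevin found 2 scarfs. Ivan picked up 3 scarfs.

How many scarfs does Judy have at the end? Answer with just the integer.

Answer: 0

Derivation:
Tracking counts step by step:
Start: Quinn=0, Ivan=0, Kevin=3, Judy=5
Event 1 (Kevin +1): Kevin: 3 -> 4. State: Quinn=0, Ivan=0, Kevin=4, Judy=5
Event 2 (Judy -4): Judy: 5 -> 1. State: Quinn=0, Ivan=0, Kevin=4, Judy=1
Event 3 (Kevin -3): Kevin: 4 -> 1. State: Quinn=0, Ivan=0, Kevin=1, Judy=1
Event 4 (Kevin -1): Kevin: 1 -> 0. State: Quinn=0, Ivan=0, Kevin=0, Judy=1
Event 5 (Judy -> Ivan, 1): Judy: 1 -> 0, Ivan: 0 -> 1. State: Quinn=0, Ivan=1, Kevin=0, Judy=0
Event 6 (Ivan -1): Ivan: 1 -> 0. State: Quinn=0, Ivan=0, Kevin=0, Judy=0
Event 7 (Kevin +2): Kevin: 0 -> 2. State: Quinn=0, Ivan=0, Kevin=2, Judy=0
Event 8 (Ivan +3): Ivan: 0 -> 3. State: Quinn=0, Ivan=3, Kevin=2, Judy=0

Judy's final count: 0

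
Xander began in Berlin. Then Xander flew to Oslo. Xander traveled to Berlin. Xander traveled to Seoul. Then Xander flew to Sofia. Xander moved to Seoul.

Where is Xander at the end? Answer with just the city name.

Answer: Seoul

Derivation:
Tracking Xander's location:
Start: Xander is in Berlin.
After move 1: Berlin -> Oslo. Xander is in Oslo.
After move 2: Oslo -> Berlin. Xander is in Berlin.
After move 3: Berlin -> Seoul. Xander is in Seoul.
After move 4: Seoul -> Sofia. Xander is in Sofia.
After move 5: Sofia -> Seoul. Xander is in Seoul.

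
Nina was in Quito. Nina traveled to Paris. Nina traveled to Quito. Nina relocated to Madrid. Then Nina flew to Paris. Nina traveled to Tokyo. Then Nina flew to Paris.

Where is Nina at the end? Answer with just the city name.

Answer: Paris

Derivation:
Tracking Nina's location:
Start: Nina is in Quito.
After move 1: Quito -> Paris. Nina is in Paris.
After move 2: Paris -> Quito. Nina is in Quito.
After move 3: Quito -> Madrid. Nina is in Madrid.
After move 4: Madrid -> Paris. Nina is in Paris.
After move 5: Paris -> Tokyo. Nina is in Tokyo.
After move 6: Tokyo -> Paris. Nina is in Paris.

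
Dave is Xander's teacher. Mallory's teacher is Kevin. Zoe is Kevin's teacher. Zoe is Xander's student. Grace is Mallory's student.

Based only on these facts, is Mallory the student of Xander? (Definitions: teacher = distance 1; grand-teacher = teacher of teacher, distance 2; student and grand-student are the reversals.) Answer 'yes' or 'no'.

Reconstructing the teacher chain from the given facts:
  Dave -> Xander -> Zoe -> Kevin -> Mallory -> Grace
(each arrow means 'teacher of the next')
Positions in the chain (0 = top):
  position of Dave: 0
  position of Xander: 1
  position of Zoe: 2
  position of Kevin: 3
  position of Mallory: 4
  position of Grace: 5

Mallory is at position 4, Xander is at position 1; signed distance (j - i) = -3.
'student' requires j - i = -1. Actual distance is -3, so the relation does NOT hold.

Answer: no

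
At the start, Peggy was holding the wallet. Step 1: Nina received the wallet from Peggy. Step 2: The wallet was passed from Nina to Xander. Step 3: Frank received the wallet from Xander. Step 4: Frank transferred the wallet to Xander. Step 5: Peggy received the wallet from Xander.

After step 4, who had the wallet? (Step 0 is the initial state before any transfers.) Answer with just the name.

Tracking the wallet holder through step 4:
After step 0 (start): Peggy
After step 1: Nina
After step 2: Xander
After step 3: Frank
After step 4: Xander

At step 4, the holder is Xander.

Answer: Xander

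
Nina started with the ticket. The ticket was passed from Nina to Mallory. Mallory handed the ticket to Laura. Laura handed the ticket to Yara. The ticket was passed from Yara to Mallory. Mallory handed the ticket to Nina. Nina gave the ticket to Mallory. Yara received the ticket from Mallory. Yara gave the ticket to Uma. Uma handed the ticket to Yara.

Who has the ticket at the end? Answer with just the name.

Answer: Yara

Derivation:
Tracking the ticket through each event:
Start: Nina has the ticket.
After event 1: Mallory has the ticket.
After event 2: Laura has the ticket.
After event 3: Yara has the ticket.
After event 4: Mallory has the ticket.
After event 5: Nina has the ticket.
After event 6: Mallory has the ticket.
After event 7: Yara has the ticket.
After event 8: Uma has the ticket.
After event 9: Yara has the ticket.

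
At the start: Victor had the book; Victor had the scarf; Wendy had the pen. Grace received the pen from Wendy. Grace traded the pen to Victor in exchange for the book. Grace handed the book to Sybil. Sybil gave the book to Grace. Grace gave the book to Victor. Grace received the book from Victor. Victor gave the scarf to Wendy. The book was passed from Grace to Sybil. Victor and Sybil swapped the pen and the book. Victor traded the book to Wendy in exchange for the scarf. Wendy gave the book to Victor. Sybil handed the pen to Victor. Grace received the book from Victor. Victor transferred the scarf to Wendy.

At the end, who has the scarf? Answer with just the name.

Tracking all object holders:
Start: book:Victor, scarf:Victor, pen:Wendy
Event 1 (give pen: Wendy -> Grace). State: book:Victor, scarf:Victor, pen:Grace
Event 2 (swap pen<->book: now pen:Victor, book:Grace). State: book:Grace, scarf:Victor, pen:Victor
Event 3 (give book: Grace -> Sybil). State: book:Sybil, scarf:Victor, pen:Victor
Event 4 (give book: Sybil -> Grace). State: book:Grace, scarf:Victor, pen:Victor
Event 5 (give book: Grace -> Victor). State: book:Victor, scarf:Victor, pen:Victor
Event 6 (give book: Victor -> Grace). State: book:Grace, scarf:Victor, pen:Victor
Event 7 (give scarf: Victor -> Wendy). State: book:Grace, scarf:Wendy, pen:Victor
Event 8 (give book: Grace -> Sybil). State: book:Sybil, scarf:Wendy, pen:Victor
Event 9 (swap pen<->book: now pen:Sybil, book:Victor). State: book:Victor, scarf:Wendy, pen:Sybil
Event 10 (swap book<->scarf: now book:Wendy, scarf:Victor). State: book:Wendy, scarf:Victor, pen:Sybil
Event 11 (give book: Wendy -> Victor). State: book:Victor, scarf:Victor, pen:Sybil
Event 12 (give pen: Sybil -> Victor). State: book:Victor, scarf:Victor, pen:Victor
Event 13 (give book: Victor -> Grace). State: book:Grace, scarf:Victor, pen:Victor
Event 14 (give scarf: Victor -> Wendy). State: book:Grace, scarf:Wendy, pen:Victor

Final state: book:Grace, scarf:Wendy, pen:Victor
The scarf is held by Wendy.

Answer: Wendy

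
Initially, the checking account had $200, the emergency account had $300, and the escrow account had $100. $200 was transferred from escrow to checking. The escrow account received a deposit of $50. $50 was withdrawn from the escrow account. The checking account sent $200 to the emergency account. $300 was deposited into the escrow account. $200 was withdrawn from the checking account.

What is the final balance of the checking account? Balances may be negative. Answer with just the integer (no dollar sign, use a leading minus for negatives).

Answer: 0

Derivation:
Tracking account balances step by step:
Start: checking=200, emergency=300, escrow=100
Event 1 (transfer 200 escrow -> checking): escrow: 100 - 200 = -100, checking: 200 + 200 = 400. Balances: checking=400, emergency=300, escrow=-100
Event 2 (deposit 50 to escrow): escrow: -100 + 50 = -50. Balances: checking=400, emergency=300, escrow=-50
Event 3 (withdraw 50 from escrow): escrow: -50 - 50 = -100. Balances: checking=400, emergency=300, escrow=-100
Event 4 (transfer 200 checking -> emergency): checking: 400 - 200 = 200, emergency: 300 + 200 = 500. Balances: checking=200, emergency=500, escrow=-100
Event 5 (deposit 300 to escrow): escrow: -100 + 300 = 200. Balances: checking=200, emergency=500, escrow=200
Event 6 (withdraw 200 from checking): checking: 200 - 200 = 0. Balances: checking=0, emergency=500, escrow=200

Final balance of checking: 0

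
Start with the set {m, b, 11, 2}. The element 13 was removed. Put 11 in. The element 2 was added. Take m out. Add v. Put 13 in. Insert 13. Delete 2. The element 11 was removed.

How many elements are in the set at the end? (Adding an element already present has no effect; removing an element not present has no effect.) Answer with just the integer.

Answer: 3

Derivation:
Tracking the set through each operation:
Start: {11, 2, b, m}
Event 1 (remove 13): not present, no change. Set: {11, 2, b, m}
Event 2 (add 11): already present, no change. Set: {11, 2, b, m}
Event 3 (add 2): already present, no change. Set: {11, 2, b, m}
Event 4 (remove m): removed. Set: {11, 2, b}
Event 5 (add v): added. Set: {11, 2, b, v}
Event 6 (add 13): added. Set: {11, 13, 2, b, v}
Event 7 (add 13): already present, no change. Set: {11, 13, 2, b, v}
Event 8 (remove 2): removed. Set: {11, 13, b, v}
Event 9 (remove 11): removed. Set: {13, b, v}

Final set: {13, b, v} (size 3)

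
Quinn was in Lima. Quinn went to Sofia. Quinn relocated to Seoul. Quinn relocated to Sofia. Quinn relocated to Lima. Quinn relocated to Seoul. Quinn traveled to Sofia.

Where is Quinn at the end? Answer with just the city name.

Answer: Sofia

Derivation:
Tracking Quinn's location:
Start: Quinn is in Lima.
After move 1: Lima -> Sofia. Quinn is in Sofia.
After move 2: Sofia -> Seoul. Quinn is in Seoul.
After move 3: Seoul -> Sofia. Quinn is in Sofia.
After move 4: Sofia -> Lima. Quinn is in Lima.
After move 5: Lima -> Seoul. Quinn is in Seoul.
After move 6: Seoul -> Sofia. Quinn is in Sofia.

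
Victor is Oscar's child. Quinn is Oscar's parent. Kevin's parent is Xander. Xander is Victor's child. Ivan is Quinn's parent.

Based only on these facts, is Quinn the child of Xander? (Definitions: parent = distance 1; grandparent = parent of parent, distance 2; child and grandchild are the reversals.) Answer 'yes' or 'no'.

Answer: no

Derivation:
Reconstructing the parent chain from the given facts:
  Ivan -> Quinn -> Oscar -> Victor -> Xander -> Kevin
(each arrow means 'parent of the next')
Positions in the chain (0 = top):
  position of Ivan: 0
  position of Quinn: 1
  position of Oscar: 2
  position of Victor: 3
  position of Xander: 4
  position of Kevin: 5

Quinn is at position 1, Xander is at position 4; signed distance (j - i) = 3.
'child' requires j - i = -1. Actual distance is 3, so the relation does NOT hold.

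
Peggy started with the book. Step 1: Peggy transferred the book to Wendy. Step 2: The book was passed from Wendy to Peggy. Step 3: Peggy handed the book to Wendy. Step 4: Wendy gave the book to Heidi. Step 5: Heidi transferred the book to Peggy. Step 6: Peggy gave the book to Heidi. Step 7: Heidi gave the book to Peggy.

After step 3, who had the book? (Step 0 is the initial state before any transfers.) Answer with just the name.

Tracking the book holder through step 3:
After step 0 (start): Peggy
After step 1: Wendy
After step 2: Peggy
After step 3: Wendy

At step 3, the holder is Wendy.

Answer: Wendy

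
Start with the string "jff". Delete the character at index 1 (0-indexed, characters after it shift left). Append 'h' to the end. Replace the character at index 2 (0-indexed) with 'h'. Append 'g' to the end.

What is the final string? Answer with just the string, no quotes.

Answer: jfhg

Derivation:
Applying each edit step by step:
Start: "jff"
Op 1 (delete idx 1 = 'f'): "jff" -> "jf"
Op 2 (append 'h'): "jf" -> "jfh"
Op 3 (replace idx 2: 'h' -> 'h'): "jfh" -> "jfh"
Op 4 (append 'g'): "jfh" -> "jfhg"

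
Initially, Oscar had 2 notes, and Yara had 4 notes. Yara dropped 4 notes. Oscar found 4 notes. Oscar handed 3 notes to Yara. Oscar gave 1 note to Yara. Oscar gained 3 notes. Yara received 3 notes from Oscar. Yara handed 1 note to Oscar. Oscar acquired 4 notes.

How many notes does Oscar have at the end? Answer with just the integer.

Answer: 7

Derivation:
Tracking counts step by step:
Start: Oscar=2, Yara=4
Event 1 (Yara -4): Yara: 4 -> 0. State: Oscar=2, Yara=0
Event 2 (Oscar +4): Oscar: 2 -> 6. State: Oscar=6, Yara=0
Event 3 (Oscar -> Yara, 3): Oscar: 6 -> 3, Yara: 0 -> 3. State: Oscar=3, Yara=3
Event 4 (Oscar -> Yara, 1): Oscar: 3 -> 2, Yara: 3 -> 4. State: Oscar=2, Yara=4
Event 5 (Oscar +3): Oscar: 2 -> 5. State: Oscar=5, Yara=4
Event 6 (Oscar -> Yara, 3): Oscar: 5 -> 2, Yara: 4 -> 7. State: Oscar=2, Yara=7
Event 7 (Yara -> Oscar, 1): Yara: 7 -> 6, Oscar: 2 -> 3. State: Oscar=3, Yara=6
Event 8 (Oscar +4): Oscar: 3 -> 7. State: Oscar=7, Yara=6

Oscar's final count: 7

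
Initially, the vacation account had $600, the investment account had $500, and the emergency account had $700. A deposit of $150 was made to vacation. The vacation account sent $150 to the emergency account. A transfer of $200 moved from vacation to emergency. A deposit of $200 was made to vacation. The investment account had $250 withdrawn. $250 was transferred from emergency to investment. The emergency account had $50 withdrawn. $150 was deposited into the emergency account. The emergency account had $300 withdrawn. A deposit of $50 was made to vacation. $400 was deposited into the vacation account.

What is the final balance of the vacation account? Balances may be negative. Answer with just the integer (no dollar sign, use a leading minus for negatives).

Answer: 1050

Derivation:
Tracking account balances step by step:
Start: vacation=600, investment=500, emergency=700
Event 1 (deposit 150 to vacation): vacation: 600 + 150 = 750. Balances: vacation=750, investment=500, emergency=700
Event 2 (transfer 150 vacation -> emergency): vacation: 750 - 150 = 600, emergency: 700 + 150 = 850. Balances: vacation=600, investment=500, emergency=850
Event 3 (transfer 200 vacation -> emergency): vacation: 600 - 200 = 400, emergency: 850 + 200 = 1050. Balances: vacation=400, investment=500, emergency=1050
Event 4 (deposit 200 to vacation): vacation: 400 + 200 = 600. Balances: vacation=600, investment=500, emergency=1050
Event 5 (withdraw 250 from investment): investment: 500 - 250 = 250. Balances: vacation=600, investment=250, emergency=1050
Event 6 (transfer 250 emergency -> investment): emergency: 1050 - 250 = 800, investment: 250 + 250 = 500. Balances: vacation=600, investment=500, emergency=800
Event 7 (withdraw 50 from emergency): emergency: 800 - 50 = 750. Balances: vacation=600, investment=500, emergency=750
Event 8 (deposit 150 to emergency): emergency: 750 + 150 = 900. Balances: vacation=600, investment=500, emergency=900
Event 9 (withdraw 300 from emergency): emergency: 900 - 300 = 600. Balances: vacation=600, investment=500, emergency=600
Event 10 (deposit 50 to vacation): vacation: 600 + 50 = 650. Balances: vacation=650, investment=500, emergency=600
Event 11 (deposit 400 to vacation): vacation: 650 + 400 = 1050. Balances: vacation=1050, investment=500, emergency=600

Final balance of vacation: 1050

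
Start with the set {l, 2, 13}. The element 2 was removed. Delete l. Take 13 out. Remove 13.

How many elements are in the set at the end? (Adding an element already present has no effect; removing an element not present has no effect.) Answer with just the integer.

Tracking the set through each operation:
Start: {13, 2, l}
Event 1 (remove 2): removed. Set: {13, l}
Event 2 (remove l): removed. Set: {13}
Event 3 (remove 13): removed. Set: {}
Event 4 (remove 13): not present, no change. Set: {}

Final set: {} (size 0)

Answer: 0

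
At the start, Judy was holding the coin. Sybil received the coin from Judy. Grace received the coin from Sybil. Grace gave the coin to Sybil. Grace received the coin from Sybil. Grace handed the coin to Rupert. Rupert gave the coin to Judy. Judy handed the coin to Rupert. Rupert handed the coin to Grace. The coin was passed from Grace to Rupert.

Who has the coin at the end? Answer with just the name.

Tracking the coin through each event:
Start: Judy has the coin.
After event 1: Sybil has the coin.
After event 2: Grace has the coin.
After event 3: Sybil has the coin.
After event 4: Grace has the coin.
After event 5: Rupert has the coin.
After event 6: Judy has the coin.
After event 7: Rupert has the coin.
After event 8: Grace has the coin.
After event 9: Rupert has the coin.

Answer: Rupert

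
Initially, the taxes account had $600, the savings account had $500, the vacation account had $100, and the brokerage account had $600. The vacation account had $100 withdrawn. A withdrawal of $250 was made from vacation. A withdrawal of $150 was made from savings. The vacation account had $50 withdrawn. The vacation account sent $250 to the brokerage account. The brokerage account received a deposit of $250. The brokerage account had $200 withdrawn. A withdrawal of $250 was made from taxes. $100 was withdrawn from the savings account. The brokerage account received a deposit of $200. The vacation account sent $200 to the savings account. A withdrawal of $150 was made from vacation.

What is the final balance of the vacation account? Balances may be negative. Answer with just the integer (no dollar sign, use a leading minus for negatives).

Answer: -900

Derivation:
Tracking account balances step by step:
Start: taxes=600, savings=500, vacation=100, brokerage=600
Event 1 (withdraw 100 from vacation): vacation: 100 - 100 = 0. Balances: taxes=600, savings=500, vacation=0, brokerage=600
Event 2 (withdraw 250 from vacation): vacation: 0 - 250 = -250. Balances: taxes=600, savings=500, vacation=-250, brokerage=600
Event 3 (withdraw 150 from savings): savings: 500 - 150 = 350. Balances: taxes=600, savings=350, vacation=-250, brokerage=600
Event 4 (withdraw 50 from vacation): vacation: -250 - 50 = -300. Balances: taxes=600, savings=350, vacation=-300, brokerage=600
Event 5 (transfer 250 vacation -> brokerage): vacation: -300 - 250 = -550, brokerage: 600 + 250 = 850. Balances: taxes=600, savings=350, vacation=-550, brokerage=850
Event 6 (deposit 250 to brokerage): brokerage: 850 + 250 = 1100. Balances: taxes=600, savings=350, vacation=-550, brokerage=1100
Event 7 (withdraw 200 from brokerage): brokerage: 1100 - 200 = 900. Balances: taxes=600, savings=350, vacation=-550, brokerage=900
Event 8 (withdraw 250 from taxes): taxes: 600 - 250 = 350. Balances: taxes=350, savings=350, vacation=-550, brokerage=900
Event 9 (withdraw 100 from savings): savings: 350 - 100 = 250. Balances: taxes=350, savings=250, vacation=-550, brokerage=900
Event 10 (deposit 200 to brokerage): brokerage: 900 + 200 = 1100. Balances: taxes=350, savings=250, vacation=-550, brokerage=1100
Event 11 (transfer 200 vacation -> savings): vacation: -550 - 200 = -750, savings: 250 + 200 = 450. Balances: taxes=350, savings=450, vacation=-750, brokerage=1100
Event 12 (withdraw 150 from vacation): vacation: -750 - 150 = -900. Balances: taxes=350, savings=450, vacation=-900, brokerage=1100

Final balance of vacation: -900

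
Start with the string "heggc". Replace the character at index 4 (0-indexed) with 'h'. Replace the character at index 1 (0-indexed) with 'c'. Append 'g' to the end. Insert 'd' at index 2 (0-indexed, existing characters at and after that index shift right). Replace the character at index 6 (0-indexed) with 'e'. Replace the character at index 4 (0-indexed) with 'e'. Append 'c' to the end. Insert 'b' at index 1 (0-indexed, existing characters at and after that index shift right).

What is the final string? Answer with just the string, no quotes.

Applying each edit step by step:
Start: "heggc"
Op 1 (replace idx 4: 'c' -> 'h'): "heggc" -> "heggh"
Op 2 (replace idx 1: 'e' -> 'c'): "heggh" -> "hcggh"
Op 3 (append 'g'): "hcggh" -> "hcgghg"
Op 4 (insert 'd' at idx 2): "hcgghg" -> "hcdgghg"
Op 5 (replace idx 6: 'g' -> 'e'): "hcdgghg" -> "hcdgghe"
Op 6 (replace idx 4: 'g' -> 'e'): "hcdgghe" -> "hcdgehe"
Op 7 (append 'c'): "hcdgehe" -> "hcdgehec"
Op 8 (insert 'b' at idx 1): "hcdgehec" -> "hbcdgehec"

Answer: hbcdgehec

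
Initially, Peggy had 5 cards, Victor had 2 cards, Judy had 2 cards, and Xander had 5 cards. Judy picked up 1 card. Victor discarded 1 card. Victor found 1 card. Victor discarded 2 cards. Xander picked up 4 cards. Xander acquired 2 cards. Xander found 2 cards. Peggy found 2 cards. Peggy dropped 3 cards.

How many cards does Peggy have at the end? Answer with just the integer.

Answer: 4

Derivation:
Tracking counts step by step:
Start: Peggy=5, Victor=2, Judy=2, Xander=5
Event 1 (Judy +1): Judy: 2 -> 3. State: Peggy=5, Victor=2, Judy=3, Xander=5
Event 2 (Victor -1): Victor: 2 -> 1. State: Peggy=5, Victor=1, Judy=3, Xander=5
Event 3 (Victor +1): Victor: 1 -> 2. State: Peggy=5, Victor=2, Judy=3, Xander=5
Event 4 (Victor -2): Victor: 2 -> 0. State: Peggy=5, Victor=0, Judy=3, Xander=5
Event 5 (Xander +4): Xander: 5 -> 9. State: Peggy=5, Victor=0, Judy=3, Xander=9
Event 6 (Xander +2): Xander: 9 -> 11. State: Peggy=5, Victor=0, Judy=3, Xander=11
Event 7 (Xander +2): Xander: 11 -> 13. State: Peggy=5, Victor=0, Judy=3, Xander=13
Event 8 (Peggy +2): Peggy: 5 -> 7. State: Peggy=7, Victor=0, Judy=3, Xander=13
Event 9 (Peggy -3): Peggy: 7 -> 4. State: Peggy=4, Victor=0, Judy=3, Xander=13

Peggy's final count: 4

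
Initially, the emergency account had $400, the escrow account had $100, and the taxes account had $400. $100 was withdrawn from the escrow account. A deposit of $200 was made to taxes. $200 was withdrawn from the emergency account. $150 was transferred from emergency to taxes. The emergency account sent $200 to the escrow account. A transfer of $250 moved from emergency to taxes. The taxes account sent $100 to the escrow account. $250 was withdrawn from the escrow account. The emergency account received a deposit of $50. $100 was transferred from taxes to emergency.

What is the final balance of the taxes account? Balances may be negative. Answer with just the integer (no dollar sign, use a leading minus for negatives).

Tracking account balances step by step:
Start: emergency=400, escrow=100, taxes=400
Event 1 (withdraw 100 from escrow): escrow: 100 - 100 = 0. Balances: emergency=400, escrow=0, taxes=400
Event 2 (deposit 200 to taxes): taxes: 400 + 200 = 600. Balances: emergency=400, escrow=0, taxes=600
Event 3 (withdraw 200 from emergency): emergency: 400 - 200 = 200. Balances: emergency=200, escrow=0, taxes=600
Event 4 (transfer 150 emergency -> taxes): emergency: 200 - 150 = 50, taxes: 600 + 150 = 750. Balances: emergency=50, escrow=0, taxes=750
Event 5 (transfer 200 emergency -> escrow): emergency: 50 - 200 = -150, escrow: 0 + 200 = 200. Balances: emergency=-150, escrow=200, taxes=750
Event 6 (transfer 250 emergency -> taxes): emergency: -150 - 250 = -400, taxes: 750 + 250 = 1000. Balances: emergency=-400, escrow=200, taxes=1000
Event 7 (transfer 100 taxes -> escrow): taxes: 1000 - 100 = 900, escrow: 200 + 100 = 300. Balances: emergency=-400, escrow=300, taxes=900
Event 8 (withdraw 250 from escrow): escrow: 300 - 250 = 50. Balances: emergency=-400, escrow=50, taxes=900
Event 9 (deposit 50 to emergency): emergency: -400 + 50 = -350. Balances: emergency=-350, escrow=50, taxes=900
Event 10 (transfer 100 taxes -> emergency): taxes: 900 - 100 = 800, emergency: -350 + 100 = -250. Balances: emergency=-250, escrow=50, taxes=800

Final balance of taxes: 800

Answer: 800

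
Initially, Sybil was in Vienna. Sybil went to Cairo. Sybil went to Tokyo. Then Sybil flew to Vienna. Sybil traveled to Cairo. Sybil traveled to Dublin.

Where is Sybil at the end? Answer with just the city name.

Answer: Dublin

Derivation:
Tracking Sybil's location:
Start: Sybil is in Vienna.
After move 1: Vienna -> Cairo. Sybil is in Cairo.
After move 2: Cairo -> Tokyo. Sybil is in Tokyo.
After move 3: Tokyo -> Vienna. Sybil is in Vienna.
After move 4: Vienna -> Cairo. Sybil is in Cairo.
After move 5: Cairo -> Dublin. Sybil is in Dublin.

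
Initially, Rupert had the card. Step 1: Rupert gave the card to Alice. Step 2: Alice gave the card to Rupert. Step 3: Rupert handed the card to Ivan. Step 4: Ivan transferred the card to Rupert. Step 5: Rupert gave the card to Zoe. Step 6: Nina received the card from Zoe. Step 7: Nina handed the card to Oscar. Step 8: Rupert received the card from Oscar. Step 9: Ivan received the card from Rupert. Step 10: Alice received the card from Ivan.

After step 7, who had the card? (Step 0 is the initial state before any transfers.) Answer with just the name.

Answer: Oscar

Derivation:
Tracking the card holder through step 7:
After step 0 (start): Rupert
After step 1: Alice
After step 2: Rupert
After step 3: Ivan
After step 4: Rupert
After step 5: Zoe
After step 6: Nina
After step 7: Oscar

At step 7, the holder is Oscar.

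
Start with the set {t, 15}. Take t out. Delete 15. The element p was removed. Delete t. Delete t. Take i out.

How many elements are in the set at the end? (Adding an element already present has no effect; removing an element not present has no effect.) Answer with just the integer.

Tracking the set through each operation:
Start: {15, t}
Event 1 (remove t): removed. Set: {15}
Event 2 (remove 15): removed. Set: {}
Event 3 (remove p): not present, no change. Set: {}
Event 4 (remove t): not present, no change. Set: {}
Event 5 (remove t): not present, no change. Set: {}
Event 6 (remove i): not present, no change. Set: {}

Final set: {} (size 0)

Answer: 0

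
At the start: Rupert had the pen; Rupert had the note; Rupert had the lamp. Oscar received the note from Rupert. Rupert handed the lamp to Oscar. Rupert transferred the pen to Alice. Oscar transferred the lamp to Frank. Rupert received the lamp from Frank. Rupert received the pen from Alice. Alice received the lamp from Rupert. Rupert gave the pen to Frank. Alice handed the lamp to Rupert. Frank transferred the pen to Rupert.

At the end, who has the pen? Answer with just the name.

Tracking all object holders:
Start: pen:Rupert, note:Rupert, lamp:Rupert
Event 1 (give note: Rupert -> Oscar). State: pen:Rupert, note:Oscar, lamp:Rupert
Event 2 (give lamp: Rupert -> Oscar). State: pen:Rupert, note:Oscar, lamp:Oscar
Event 3 (give pen: Rupert -> Alice). State: pen:Alice, note:Oscar, lamp:Oscar
Event 4 (give lamp: Oscar -> Frank). State: pen:Alice, note:Oscar, lamp:Frank
Event 5 (give lamp: Frank -> Rupert). State: pen:Alice, note:Oscar, lamp:Rupert
Event 6 (give pen: Alice -> Rupert). State: pen:Rupert, note:Oscar, lamp:Rupert
Event 7 (give lamp: Rupert -> Alice). State: pen:Rupert, note:Oscar, lamp:Alice
Event 8 (give pen: Rupert -> Frank). State: pen:Frank, note:Oscar, lamp:Alice
Event 9 (give lamp: Alice -> Rupert). State: pen:Frank, note:Oscar, lamp:Rupert
Event 10 (give pen: Frank -> Rupert). State: pen:Rupert, note:Oscar, lamp:Rupert

Final state: pen:Rupert, note:Oscar, lamp:Rupert
The pen is held by Rupert.

Answer: Rupert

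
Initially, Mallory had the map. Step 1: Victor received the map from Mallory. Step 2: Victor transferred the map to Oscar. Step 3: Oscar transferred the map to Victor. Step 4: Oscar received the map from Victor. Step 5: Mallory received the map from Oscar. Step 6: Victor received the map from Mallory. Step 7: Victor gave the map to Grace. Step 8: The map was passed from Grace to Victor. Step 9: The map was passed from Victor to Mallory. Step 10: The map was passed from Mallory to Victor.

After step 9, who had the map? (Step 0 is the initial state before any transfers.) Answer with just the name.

Tracking the map holder through step 9:
After step 0 (start): Mallory
After step 1: Victor
After step 2: Oscar
After step 3: Victor
After step 4: Oscar
After step 5: Mallory
After step 6: Victor
After step 7: Grace
After step 8: Victor
After step 9: Mallory

At step 9, the holder is Mallory.

Answer: Mallory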